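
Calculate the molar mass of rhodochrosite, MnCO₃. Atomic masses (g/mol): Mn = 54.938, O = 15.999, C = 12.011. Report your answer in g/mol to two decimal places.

Mn: 1 × 54.938 = 54.9380
C: 1 × 12.011 = 12.0110
O: 3 × 15.999 = 47.9970
Summing the contributions gives the formula mass.

114.95 g/mol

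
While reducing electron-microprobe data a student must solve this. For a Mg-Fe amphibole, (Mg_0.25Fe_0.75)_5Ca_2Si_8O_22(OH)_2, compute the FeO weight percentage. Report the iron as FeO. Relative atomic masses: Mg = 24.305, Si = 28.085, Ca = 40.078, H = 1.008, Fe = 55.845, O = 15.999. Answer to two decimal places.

28.95 wt%

Formula mass = 930.628 g/mol.
3.75 Fe → 3.7500 mol FeO per formula unit; M(FeO) = 71.844, so FeO mass = 269.415 g.
269.415/930.628 × 100 = 28.95 wt%.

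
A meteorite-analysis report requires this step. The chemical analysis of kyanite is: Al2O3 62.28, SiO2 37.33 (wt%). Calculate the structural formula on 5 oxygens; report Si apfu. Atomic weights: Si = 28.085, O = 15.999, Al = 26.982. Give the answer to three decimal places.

62.28 wt% Al2O3 ÷ 101.961 g/mol = 0.61082 mol, giving 1.22164 Al and 1.83246 O.
37.33 wt% SiO2 ÷ 60.083 g/mol = 0.62131 mol, giving 0.62131 Si and 1.24262 O.
Oxygen sums to 3.07508; scaling by 5/3.07508 = 1.62597 puts the formula on 5 O.
Si: 0.62131 × 1.62597 = 1.010 atoms per formula unit.

1.010 Si apfu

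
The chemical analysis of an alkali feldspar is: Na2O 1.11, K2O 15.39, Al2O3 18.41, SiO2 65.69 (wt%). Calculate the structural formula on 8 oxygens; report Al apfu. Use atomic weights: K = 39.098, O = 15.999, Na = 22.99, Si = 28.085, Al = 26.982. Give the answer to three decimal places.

0.993 Al apfu

Na2O (M=61.979): mol = 0.01791; Na = 0.03582, O = 0.01791.
K2O (M=94.195): mol = 0.16338; K = 0.32676, O = 0.16338.
Al2O3 (M=101.961): mol = 0.18056; Al = 0.36112, O = 0.54168.
SiO2 (M=60.083): mol = 1.09332; Si = 1.09332, O = 2.18664.
ΣO = 2.90961; factor = 8/ΣO = 2.74951.
Al apfu = 0.36112 × 2.74951 = 0.993.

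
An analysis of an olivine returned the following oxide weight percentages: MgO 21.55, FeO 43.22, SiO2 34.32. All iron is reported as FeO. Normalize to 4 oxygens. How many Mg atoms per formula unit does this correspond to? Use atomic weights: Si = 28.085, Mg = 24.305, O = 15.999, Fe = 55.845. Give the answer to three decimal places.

0.939 Mg apfu

MgO: 21.55/40.304 = 0.53469 mol → 0.53469 mol Mg, 0.53469 mol O.
FeO: 43.22/71.844 = 0.60158 mol → 0.60158 mol Fe, 0.60158 mol O.
SiO2: 34.32/60.083 = 0.57121 mol → 0.57121 mol Si, 1.14242 mol O.
Total oxygen = 2.27869 mol. Normalization factor = 4/2.27869 = 1.75539.
Mg per 4 O = 0.53469 × 1.75539 = 0.939.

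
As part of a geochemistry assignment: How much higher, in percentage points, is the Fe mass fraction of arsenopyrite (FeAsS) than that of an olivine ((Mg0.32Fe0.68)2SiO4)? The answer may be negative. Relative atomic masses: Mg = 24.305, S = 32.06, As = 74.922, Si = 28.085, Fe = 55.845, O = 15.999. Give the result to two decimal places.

-7.07 percentage points

First mineral: 55.845 g Fe in 162.827 g formula = 34.30 wt% Fe.
Second mineral: 75.949 g Fe in 183.585 g formula = 41.37 wt% Fe.
34.30% − 41.37% gives a difference of -7.07 percentage points.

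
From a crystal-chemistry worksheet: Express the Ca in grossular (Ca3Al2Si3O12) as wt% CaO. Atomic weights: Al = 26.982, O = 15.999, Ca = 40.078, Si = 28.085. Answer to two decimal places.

Formula mass = 450.441 g/mol.
3 Ca → 3.0000 mol CaO per formula unit; M(CaO) = 56.077, so CaO mass = 168.231 g.
168.231/450.441 × 100 = 37.35 wt%.

37.35 wt%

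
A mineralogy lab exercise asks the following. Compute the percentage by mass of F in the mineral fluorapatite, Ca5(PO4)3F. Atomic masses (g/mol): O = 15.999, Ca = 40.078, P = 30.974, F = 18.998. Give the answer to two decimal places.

3.77 mass %

Molar mass of Ca5(PO4)3F: 5*40.078 + 3*30.974 + 12*15.999 + 1*18.998 = 504.298 g/mol.
Mass of F per formula unit: 1 × 18.998 = 18.998 g.
Weight fraction F = 18.998 / 504.298 = 0.0377.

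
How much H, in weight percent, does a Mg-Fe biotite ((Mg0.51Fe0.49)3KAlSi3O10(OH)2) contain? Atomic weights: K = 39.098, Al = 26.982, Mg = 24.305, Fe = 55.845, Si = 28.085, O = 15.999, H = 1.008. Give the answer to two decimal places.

Molar mass of (Mg0.51Fe0.49)3KAlSi3O10(OH)2: 1.53*24.305 + 1.47*55.845 + 1*39.098 + 1*26.982 + 3*28.085 + 12*15.999 + 2*1.008 = 463.618 g/mol.
Mass of H per formula unit: 2 × 1.008 = 2.016 g.
Weight fraction H = 2.016 / 463.618 = 0.0043.

0.43 weight percent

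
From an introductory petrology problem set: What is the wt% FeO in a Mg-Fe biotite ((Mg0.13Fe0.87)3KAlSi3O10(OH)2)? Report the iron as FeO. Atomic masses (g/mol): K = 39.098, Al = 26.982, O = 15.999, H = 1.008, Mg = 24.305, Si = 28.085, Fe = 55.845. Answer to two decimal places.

37.53 wt%

Molar mass of (Mg0.13Fe0.87)3KAlSi3O10(OH)2 = 0.39×24.305 + 2.61×55.845 + 1×39.098 + 1×26.982 + 3×28.085 + 12×15.999 + 2×1.008 = 499.573 g/mol.
Each formula unit contains 2.61 Fe, equivalent to 2.61/1 = 2.6100 mol FeO.
M(FeO) = 1×55.845 + 1×15.999 = 71.844 g/mol.
Mass of FeO per formula unit = 2.6100 × 71.844 = 187.513 g.
FeO wt% = 187.513 / 499.573 × 100 = 37.53%.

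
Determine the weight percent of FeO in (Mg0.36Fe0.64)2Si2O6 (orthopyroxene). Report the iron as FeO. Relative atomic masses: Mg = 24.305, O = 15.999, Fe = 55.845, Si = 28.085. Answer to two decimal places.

38.13 wt%

M((Mg0.36Fe0.64)2Si2O6) = 241.145 g/mol; M(FeO) = 71.844 g/mol.
Moles FeO per formula unit = 1.28 Fe ÷ 1 = 1.2800.
FeO fraction = (1.2800 × 71.844) / 241.145 = 91.960/241.145 = 0.3813.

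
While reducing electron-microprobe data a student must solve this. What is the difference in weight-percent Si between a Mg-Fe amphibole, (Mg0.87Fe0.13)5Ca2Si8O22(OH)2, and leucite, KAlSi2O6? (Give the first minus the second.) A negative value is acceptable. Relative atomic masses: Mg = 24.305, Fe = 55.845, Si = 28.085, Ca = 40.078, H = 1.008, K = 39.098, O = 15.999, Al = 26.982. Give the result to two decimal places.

M((Mg0.87Fe0.13)5Ca2Si8O22(OH)2) = 832.854 g/mol, so wt% Si = 224.680/832.854 × 100 = 26.98%.
M(KAlSi2O6) = 218.244 g/mol, so wt% Si = 56.170/218.244 × 100 = 25.74%.
26.98 − 25.74 = 1.24 pp.

1.24 percentage points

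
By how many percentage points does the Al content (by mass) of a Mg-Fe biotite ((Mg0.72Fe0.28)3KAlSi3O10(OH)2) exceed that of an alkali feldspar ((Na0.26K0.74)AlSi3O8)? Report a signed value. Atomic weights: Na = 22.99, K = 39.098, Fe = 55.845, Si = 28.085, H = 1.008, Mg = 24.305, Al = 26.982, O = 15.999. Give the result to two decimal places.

-3.76 percentage points

First mineral: 26.982 g Al in 443.748 g formula = 6.08 wt% Al.
Second mineral: 26.982 g Al in 274.139 g formula = 9.84 wt% Al.
6.08% − 9.84% gives a difference of -3.76 percentage points.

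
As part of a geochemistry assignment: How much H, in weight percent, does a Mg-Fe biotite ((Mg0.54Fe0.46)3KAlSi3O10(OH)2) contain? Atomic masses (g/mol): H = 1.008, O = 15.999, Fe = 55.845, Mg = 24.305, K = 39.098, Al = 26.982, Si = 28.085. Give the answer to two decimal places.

Molar mass of (Mg0.54Fe0.46)3KAlSi3O10(OH)2: 1.62×24.305 + 1.38×55.845 + 1×39.098 + 1×26.982 + 3×28.085 + 12×15.999 + 2×1.008 = 460.779 g/mol.
Mass of H per formula unit: 2 × 1.008 = 2.016 g.
Weight fraction H = 2.016 / 460.779 = 0.0044.

0.44 weight percent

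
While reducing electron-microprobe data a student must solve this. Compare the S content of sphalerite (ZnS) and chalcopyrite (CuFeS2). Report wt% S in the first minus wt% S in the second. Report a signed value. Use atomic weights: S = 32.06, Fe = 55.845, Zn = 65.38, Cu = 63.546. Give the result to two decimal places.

S in ZnS: molar mass 97.440 g/mol; 1×32.06 = 32.060 g → 32.90 wt%.
S in CuFeS2: molar mass 183.511 g/mol; 2×32.06 = 64.120 g → 34.94 wt%.
Difference = 32.90 − 34.94 = -2.04 percentage points.

-2.04 percentage points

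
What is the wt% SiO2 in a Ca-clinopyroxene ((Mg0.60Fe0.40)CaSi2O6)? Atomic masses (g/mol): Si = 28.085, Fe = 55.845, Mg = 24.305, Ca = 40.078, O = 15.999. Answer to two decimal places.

Molar mass of (Mg0.60Fe0.40)CaSi2O6 = 0.60*24.305 + 0.40*55.845 + 1*40.078 + 2*28.085 + 6*15.999 = 229.163 g/mol.
Each formula unit contains 2 Si, equivalent to 2/1 = 2.0000 mol SiO2.
M(SiO2) = 1×28.085 + 2×15.999 = 60.083 g/mol.
Mass of SiO2 per formula unit = 2.0000 × 60.083 = 120.166 g.
SiO2 wt% = 120.166 / 229.163 × 100 = 52.44%.

52.44 wt%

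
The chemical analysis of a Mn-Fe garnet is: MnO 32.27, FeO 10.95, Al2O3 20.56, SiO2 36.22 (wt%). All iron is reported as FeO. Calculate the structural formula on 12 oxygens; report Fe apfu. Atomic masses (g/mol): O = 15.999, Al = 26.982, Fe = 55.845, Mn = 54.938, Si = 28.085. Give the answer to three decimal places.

0.756 Fe apfu

MnO: 32.27/70.937 = 0.45491 mol → 0.45491 mol Mn, 0.45491 mol O.
FeO: 10.95/71.844 = 0.15241 mol → 0.15241 mol Fe, 0.15241 mol O.
Al2O3: 20.56/101.961 = 0.20165 mol → 0.40330 mol Al, 0.60495 mol O.
SiO2: 36.22/60.083 = 0.60283 mol → 0.60283 mol Si, 1.20566 mol O.
Total oxygen = 2.41793 mol. Normalization factor = 12/2.41793 = 4.96292.
Fe per 12 O = 0.15241 × 4.96292 = 0.756.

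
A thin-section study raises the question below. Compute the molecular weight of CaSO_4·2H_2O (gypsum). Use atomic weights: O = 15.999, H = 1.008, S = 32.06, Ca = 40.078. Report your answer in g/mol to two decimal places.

172.16 g/mol

M = 1*40.078 + 1*32.06 + 6*15.999 + 4*1.008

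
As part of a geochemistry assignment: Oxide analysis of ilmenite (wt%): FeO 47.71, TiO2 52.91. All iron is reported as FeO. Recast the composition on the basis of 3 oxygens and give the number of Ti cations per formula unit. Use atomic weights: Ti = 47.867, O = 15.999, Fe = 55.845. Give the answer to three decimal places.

0.999 Ti apfu

47.71 wt% FeO ÷ 71.844 g/mol = 0.66408 mol, giving 0.66408 Fe and 0.66408 O.
52.91 wt% TiO2 ÷ 79.865 g/mol = 0.66249 mol, giving 0.66249 Ti and 1.32498 O.
Oxygen sums to 1.98906; scaling by 3/1.98906 = 1.50825 puts the formula on 3 O.
Ti: 0.66249 × 1.50825 = 0.999 atoms per formula unit.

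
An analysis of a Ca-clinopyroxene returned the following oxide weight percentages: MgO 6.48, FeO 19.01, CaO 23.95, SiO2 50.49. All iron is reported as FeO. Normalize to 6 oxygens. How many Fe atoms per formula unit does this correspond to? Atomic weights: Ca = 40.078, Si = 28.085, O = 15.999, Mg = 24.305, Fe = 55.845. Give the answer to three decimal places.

6.48 wt% MgO ÷ 40.304 g/mol = 0.16078 mol, giving 0.16078 Mg and 0.16078 O.
19.01 wt% FeO ÷ 71.844 g/mol = 0.26460 mol, giving 0.26460 Fe and 0.26460 O.
23.95 wt% CaO ÷ 56.077 g/mol = 0.42709 mol, giving 0.42709 Ca and 0.42709 O.
50.49 wt% SiO2 ÷ 60.083 g/mol = 0.84034 mol, giving 0.84034 Si and 1.68068 O.
Oxygen sums to 2.53315; scaling by 6/2.53315 = 2.36859 puts the formula on 6 O.
Fe: 0.26460 × 2.36859 = 0.627 atoms per formula unit.

0.627 Fe apfu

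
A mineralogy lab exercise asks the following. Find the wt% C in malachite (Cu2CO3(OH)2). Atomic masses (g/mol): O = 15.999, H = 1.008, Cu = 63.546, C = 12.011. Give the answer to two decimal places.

M(Cu2CO3(OH)2) = 221.114 g/mol.
C contributes 1 × 12.011 = 12.011 g per mole.
12.011/221.114 = 0.0543 → 5.43%.

5.43 wt%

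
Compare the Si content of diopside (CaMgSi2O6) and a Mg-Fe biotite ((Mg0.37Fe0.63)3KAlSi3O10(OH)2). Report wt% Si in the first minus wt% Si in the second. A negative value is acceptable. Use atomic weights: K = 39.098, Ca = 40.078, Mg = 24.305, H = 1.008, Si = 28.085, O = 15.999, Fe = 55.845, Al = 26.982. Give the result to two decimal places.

M(CaMgSi2O6) = 216.547 g/mol, so wt% Si = 56.170/216.547 × 100 = 25.94%.
M((Mg0.37Fe0.63)3KAlSi3O10(OH)2) = 476.865 g/mol, so wt% Si = 84.255/476.865 × 100 = 17.67%.
25.94 − 17.67 = 8.27 pp.

8.27 percentage points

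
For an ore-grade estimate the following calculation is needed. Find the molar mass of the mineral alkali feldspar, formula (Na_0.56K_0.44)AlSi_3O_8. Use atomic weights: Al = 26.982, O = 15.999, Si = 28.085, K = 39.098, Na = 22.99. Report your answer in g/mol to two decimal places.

Na: 0.56 × 22.99 = 12.8744
K: 0.44 × 39.098 = 17.2031
Al: 1 × 26.982 = 26.9820
Si: 3 × 28.085 = 84.2550
O: 8 × 15.999 = 127.9920
Summing the contributions gives the formula mass.

269.31 g/mol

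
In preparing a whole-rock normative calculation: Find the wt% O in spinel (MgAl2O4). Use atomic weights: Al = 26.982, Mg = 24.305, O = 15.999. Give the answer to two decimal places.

44.98 weight percent

M(MgAl2O4) = 142.265 g/mol.
O contributes 4 × 15.999 = 63.996 g per mole.
63.996/142.265 = 0.4498 → 44.98%.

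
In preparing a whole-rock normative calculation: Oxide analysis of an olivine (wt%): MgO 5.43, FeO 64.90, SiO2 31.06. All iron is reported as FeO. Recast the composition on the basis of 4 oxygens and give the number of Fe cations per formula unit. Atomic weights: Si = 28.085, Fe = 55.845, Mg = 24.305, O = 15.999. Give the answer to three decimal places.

MgO (M=40.304): mol = 0.13473; Mg = 0.13473, O = 0.13473.
FeO (M=71.844): mol = 0.90335; Fe = 0.90335, O = 0.90335.
SiO2 (M=60.083): mol = 0.51695; Si = 0.51695, O = 1.03390.
ΣO = 2.07198; factor = 4/ΣO = 1.93052.
Fe apfu = 0.90335 × 1.93052 = 1.744.

1.744 Fe apfu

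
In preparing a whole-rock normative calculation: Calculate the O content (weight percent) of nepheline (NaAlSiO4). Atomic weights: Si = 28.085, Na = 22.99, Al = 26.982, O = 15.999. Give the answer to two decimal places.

Formula mass = 1·22.99 + 1·26.982 + 1·28.085 + 4·15.999 = 142.053 g/mol, of which 63.996 g is O.
So O makes up 63.996/142.053 = 0.4505 of the mass, i.e. 45.05%.

45.05 weight percent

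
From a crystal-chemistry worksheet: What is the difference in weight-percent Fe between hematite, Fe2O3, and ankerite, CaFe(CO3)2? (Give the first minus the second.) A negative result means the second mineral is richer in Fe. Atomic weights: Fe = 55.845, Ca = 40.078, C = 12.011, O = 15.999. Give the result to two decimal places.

44.08 percentage points

M(Fe2O3) = 159.687 g/mol, so wt% Fe = 111.690/159.687 × 100 = 69.94%.
M(CaFe(CO3)2) = 215.939 g/mol, so wt% Fe = 55.845/215.939 × 100 = 25.86%.
69.94 − 25.86 = 44.08 pp.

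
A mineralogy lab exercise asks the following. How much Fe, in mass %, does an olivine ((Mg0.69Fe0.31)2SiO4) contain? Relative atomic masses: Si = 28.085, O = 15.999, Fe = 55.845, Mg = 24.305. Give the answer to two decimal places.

21.61 mass %

Molar mass of (Mg0.69Fe0.31)2SiO4: 1.38×24.305 + 0.62×55.845 + 1×28.085 + 4×15.999 = 160.246 g/mol.
Mass of Fe per formula unit: 0.62 × 55.845 = 34.624 g.
Weight fraction Fe = 34.624 / 160.246 = 0.2161.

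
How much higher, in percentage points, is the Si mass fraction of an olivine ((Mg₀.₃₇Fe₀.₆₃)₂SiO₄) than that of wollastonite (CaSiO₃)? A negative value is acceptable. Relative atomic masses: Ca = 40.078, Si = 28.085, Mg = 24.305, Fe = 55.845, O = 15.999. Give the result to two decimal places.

Si in (Mg₀.₃₇Fe₀.₆₃)₂SiO₄: molar mass 180.431 g/mol; 1×28.085 = 28.085 g → 15.57 wt%.
Si in CaSiO₃: molar mass 116.160 g/mol; 1×28.085 = 28.085 g → 24.18 wt%.
Difference = 15.57 − 24.18 = -8.61 percentage points.

-8.61 percentage points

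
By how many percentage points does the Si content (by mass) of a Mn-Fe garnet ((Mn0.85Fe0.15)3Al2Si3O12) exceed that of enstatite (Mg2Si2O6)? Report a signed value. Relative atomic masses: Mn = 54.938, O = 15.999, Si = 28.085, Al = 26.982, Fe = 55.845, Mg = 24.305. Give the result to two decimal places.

First mineral: 84.255 g Si in 495.429 g formula = 17.01 wt% Si.
Second mineral: 56.170 g Si in 200.774 g formula = 27.98 wt% Si.
17.01% − 27.98% gives a difference of -10.97 percentage points.

-10.97 percentage points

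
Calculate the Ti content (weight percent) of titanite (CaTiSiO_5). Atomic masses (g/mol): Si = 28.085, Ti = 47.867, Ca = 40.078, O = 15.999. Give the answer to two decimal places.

Molar mass of CaTiSiO_5: 1*40.078 + 1*47.867 + 1*28.085 + 5*15.999 = 196.025 g/mol.
Mass of Ti per formula unit: 1 × 47.867 = 47.867 g.
Weight fraction Ti = 47.867 / 196.025 = 0.2442.

24.42 weight percent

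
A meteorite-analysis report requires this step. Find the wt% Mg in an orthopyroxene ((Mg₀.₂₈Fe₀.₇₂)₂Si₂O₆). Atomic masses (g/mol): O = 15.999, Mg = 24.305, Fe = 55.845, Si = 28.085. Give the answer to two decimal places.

5.53 weight percent

M((Mg₀.₂₈Fe₀.₇₂)₂Si₂O₆) = 246.192 g/mol.
Mg contributes 0.56 × 24.305 = 13.611 g per mole.
13.611/246.192 = 0.0553 → 5.53%.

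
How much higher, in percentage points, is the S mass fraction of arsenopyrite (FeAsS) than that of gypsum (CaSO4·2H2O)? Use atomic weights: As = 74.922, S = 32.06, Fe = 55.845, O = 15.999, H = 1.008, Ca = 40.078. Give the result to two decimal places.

M(FeAsS) = 162.827 g/mol, so wt% S = 32.060/162.827 × 100 = 19.69%.
M(CaSO4·2H2O) = 172.164 g/mol, so wt% S = 32.060/172.164 × 100 = 18.62%.
19.69 − 18.62 = 1.07 pp.

1.07 percentage points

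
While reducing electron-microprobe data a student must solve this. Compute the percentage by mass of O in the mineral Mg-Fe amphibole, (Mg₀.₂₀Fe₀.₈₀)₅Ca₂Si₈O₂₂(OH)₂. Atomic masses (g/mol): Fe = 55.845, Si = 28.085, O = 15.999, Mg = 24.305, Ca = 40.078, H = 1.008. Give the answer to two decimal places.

40.91 wt%

Molar mass of (Mg₀.₂₀Fe₀.₈₀)₅Ca₂Si₈O₂₂(OH)₂: 1×24.305 + 4×55.845 + 2×40.078 + 8×28.085 + 24×15.999 + 2×1.008 = 938.513 g/mol.
Mass of O per formula unit: 24 × 15.999 = 383.976 g.
Weight fraction O = 383.976 / 938.513 = 0.4091.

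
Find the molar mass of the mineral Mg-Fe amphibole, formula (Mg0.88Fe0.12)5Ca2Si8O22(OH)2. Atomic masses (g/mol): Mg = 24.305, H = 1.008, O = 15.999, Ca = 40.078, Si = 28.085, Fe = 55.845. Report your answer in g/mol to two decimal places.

M = 4.40*24.305 + 0.60*55.845 + 2*40.078 + 8*28.085 + 24*15.999 + 2*1.008

831.28 g/mol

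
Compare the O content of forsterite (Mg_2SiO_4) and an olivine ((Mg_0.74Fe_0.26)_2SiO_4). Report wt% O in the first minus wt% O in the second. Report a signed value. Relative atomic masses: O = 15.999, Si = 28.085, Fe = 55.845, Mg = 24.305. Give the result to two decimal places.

M(Mg_2SiO_4) = 140.691 g/mol, so wt% O = 63.996/140.691 × 100 = 45.49%.
M((Mg_0.74Fe_0.26)_2SiO_4) = 157.092 g/mol, so wt% O = 63.996/157.092 × 100 = 40.74%.
45.49 − 40.74 = 4.75 pp.

4.75 percentage points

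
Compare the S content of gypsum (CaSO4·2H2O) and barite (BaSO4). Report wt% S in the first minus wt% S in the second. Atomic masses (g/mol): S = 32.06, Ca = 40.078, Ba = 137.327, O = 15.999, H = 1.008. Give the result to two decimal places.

4.88 percentage points

S in CaSO4·2H2O: molar mass 172.164 g/mol; 1×32.06 = 32.060 g → 18.62 wt%.
S in BaSO4: molar mass 233.383 g/mol; 1×32.06 = 32.060 g → 13.74 wt%.
Difference = 18.62 − 13.74 = 4.88 percentage points.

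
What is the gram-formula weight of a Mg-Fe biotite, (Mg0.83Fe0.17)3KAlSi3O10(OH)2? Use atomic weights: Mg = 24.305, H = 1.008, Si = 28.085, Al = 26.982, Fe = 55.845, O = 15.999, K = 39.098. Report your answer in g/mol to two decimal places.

M = 2.49·24.305 + 0.51·55.845 + 1·39.098 + 1·26.982 + 3·28.085 + 12·15.999 + 2·1.008

433.34 g/mol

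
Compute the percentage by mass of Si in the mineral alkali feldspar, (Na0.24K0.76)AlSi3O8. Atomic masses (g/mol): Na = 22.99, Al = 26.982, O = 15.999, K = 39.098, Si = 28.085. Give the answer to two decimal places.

30.70 mass %

Formula mass = 0.24*22.99 + 0.76*39.098 + 1*26.982 + 3*28.085 + 8*15.999 = 274.461 g/mol, of which 84.255 g is Si.
So Si makes up 84.255/274.461 = 0.3070 of the mass, i.e. 30.70%.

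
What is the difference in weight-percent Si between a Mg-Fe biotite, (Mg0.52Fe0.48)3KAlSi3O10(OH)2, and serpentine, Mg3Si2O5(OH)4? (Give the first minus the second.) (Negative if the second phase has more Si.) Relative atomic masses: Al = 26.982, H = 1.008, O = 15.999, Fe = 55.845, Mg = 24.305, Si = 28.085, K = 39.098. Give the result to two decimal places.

-2.06 percentage points

M((Mg0.52Fe0.48)3KAlSi3O10(OH)2) = 462.672 g/mol, so wt% Si = 84.255/462.672 × 100 = 18.21%.
M(Mg3Si2O5(OH)4) = 277.108 g/mol, so wt% Si = 56.170/277.108 × 100 = 20.27%.
18.21 − 20.27 = -2.06 pp.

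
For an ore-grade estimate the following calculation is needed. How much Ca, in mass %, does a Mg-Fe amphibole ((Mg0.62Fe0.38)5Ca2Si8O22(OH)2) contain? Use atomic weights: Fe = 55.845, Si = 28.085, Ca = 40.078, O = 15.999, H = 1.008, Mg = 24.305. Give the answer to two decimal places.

Formula mass = 3.10×24.305 + 1.90×55.845 + 2×40.078 + 8×28.085 + 24×15.999 + 2×1.008 = 872.279 g/mol, of which 80.156 g is Ca.
So Ca makes up 80.156/872.279 = 0.0919 of the mass, i.e. 9.19%.

9.19 mass %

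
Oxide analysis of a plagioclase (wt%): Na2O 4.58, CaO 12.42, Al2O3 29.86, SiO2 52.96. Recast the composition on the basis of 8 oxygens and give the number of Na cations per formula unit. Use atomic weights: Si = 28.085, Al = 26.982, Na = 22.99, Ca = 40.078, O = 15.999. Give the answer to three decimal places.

4.58 wt% Na2O ÷ 61.979 g/mol = 0.07390 mol, giving 0.14780 Na and 0.07390 O.
12.42 wt% CaO ÷ 56.077 g/mol = 0.22148 mol, giving 0.22148 Ca and 0.22148 O.
29.86 wt% Al2O3 ÷ 101.961 g/mol = 0.29286 mol, giving 0.58572 Al and 0.87858 O.
52.96 wt% SiO2 ÷ 60.083 g/mol = 0.88145 mol, giving 0.88145 Si and 1.76290 O.
Oxygen sums to 2.93686; scaling by 8/2.93686 = 2.72400 puts the formula on 8 O.
Na: 0.14780 × 2.72400 = 0.403 atoms per formula unit.

0.403 Na apfu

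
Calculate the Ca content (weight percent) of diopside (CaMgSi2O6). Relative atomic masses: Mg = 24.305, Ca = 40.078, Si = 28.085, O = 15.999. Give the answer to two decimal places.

18.51 weight percent

Formula mass = 1·40.078 + 1·24.305 + 2·28.085 + 6·15.999 = 216.547 g/mol, of which 40.078 g is Ca.
So Ca makes up 40.078/216.547 = 0.1851 of the mass, i.e. 18.51%.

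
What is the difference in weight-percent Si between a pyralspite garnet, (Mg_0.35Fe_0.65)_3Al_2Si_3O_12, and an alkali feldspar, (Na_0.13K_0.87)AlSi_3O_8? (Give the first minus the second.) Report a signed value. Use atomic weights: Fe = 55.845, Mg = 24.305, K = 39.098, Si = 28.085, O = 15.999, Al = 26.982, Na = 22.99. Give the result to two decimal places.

M((Mg_0.35Fe_0.65)_3Al_2Si_3O_12) = 464.625 g/mol, so wt% Si = 84.255/464.625 × 100 = 18.13%.
M((Na_0.13K_0.87)AlSi_3O_8) = 276.233 g/mol, so wt% Si = 84.255/276.233 × 100 = 30.50%.
18.13 − 30.50 = -12.37 pp.

-12.37 percentage points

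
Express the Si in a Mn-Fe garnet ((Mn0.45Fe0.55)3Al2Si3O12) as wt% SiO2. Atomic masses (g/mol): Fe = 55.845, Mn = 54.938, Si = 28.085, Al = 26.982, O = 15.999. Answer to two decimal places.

36.30 wt%

M((Mn0.45Fe0.55)3Al2Si3O12) = 496.518 g/mol; M(SiO2) = 60.083 g/mol.
Moles SiO2 per formula unit = 3 Si ÷ 1 = 3.0000.
SiO2 fraction = (3.0000 × 60.083) / 496.518 = 180.249/496.518 = 0.3630.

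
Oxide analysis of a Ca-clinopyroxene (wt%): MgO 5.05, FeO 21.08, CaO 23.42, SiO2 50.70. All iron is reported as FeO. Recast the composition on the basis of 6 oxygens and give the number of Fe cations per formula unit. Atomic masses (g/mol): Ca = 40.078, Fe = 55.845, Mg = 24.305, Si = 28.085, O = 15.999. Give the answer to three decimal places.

0.697 Fe apfu

MgO (M=40.304): mol = 0.12530; Mg = 0.12530, O = 0.12530.
FeO (M=71.844): mol = 0.29341; Fe = 0.29341, O = 0.29341.
CaO (M=56.077): mol = 0.41764; Ca = 0.41764, O = 0.41764.
SiO2 (M=60.083): mol = 0.84383; Si = 0.84383, O = 1.68766.
ΣO = 2.52401; factor = 6/ΣO = 2.37717.
Fe apfu = 0.29341 × 2.37717 = 0.697.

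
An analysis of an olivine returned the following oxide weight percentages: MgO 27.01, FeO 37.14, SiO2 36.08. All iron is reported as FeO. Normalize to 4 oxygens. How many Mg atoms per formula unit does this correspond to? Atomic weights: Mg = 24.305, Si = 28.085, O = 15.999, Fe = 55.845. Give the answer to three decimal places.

1.122 Mg apfu

27.01 wt% MgO ÷ 40.304 g/mol = 0.67016 mol, giving 0.67016 Mg and 0.67016 O.
37.14 wt% FeO ÷ 71.844 g/mol = 0.51695 mol, giving 0.51695 Fe and 0.51695 O.
36.08 wt% SiO2 ÷ 60.083 g/mol = 0.60050 mol, giving 0.60050 Si and 1.20100 O.
Oxygen sums to 2.38811; scaling by 4/2.38811 = 1.67496 puts the formula on 4 O.
Mg: 0.67016 × 1.67496 = 1.122 atoms per formula unit.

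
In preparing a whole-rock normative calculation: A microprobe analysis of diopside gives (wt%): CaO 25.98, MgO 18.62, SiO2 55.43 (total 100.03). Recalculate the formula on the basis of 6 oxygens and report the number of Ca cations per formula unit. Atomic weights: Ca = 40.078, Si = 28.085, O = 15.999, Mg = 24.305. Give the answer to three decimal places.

1.003 Ca apfu

CaO: 25.98/56.077 = 0.46329 mol → 0.46329 mol Ca, 0.46329 mol O.
MgO: 18.62/40.304 = 0.46199 mol → 0.46199 mol Mg, 0.46199 mol O.
SiO2: 55.43/60.083 = 0.92256 mol → 0.92256 mol Si, 1.84512 mol O.
Total oxygen = 2.77040 mol. Normalization factor = 6/2.77040 = 2.16575.
Ca per 6 O = 0.46329 × 2.16575 = 1.003.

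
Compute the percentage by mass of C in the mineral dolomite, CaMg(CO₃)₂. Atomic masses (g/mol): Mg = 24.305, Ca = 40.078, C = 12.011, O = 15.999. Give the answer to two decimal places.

13.03 mass %

Molar mass of CaMg(CO₃)₂: 1·40.078 + 1·24.305 + 2·12.011 + 6·15.999 = 184.399 g/mol.
Mass of C per formula unit: 2 × 12.011 = 24.022 g.
Weight fraction C = 24.022 / 184.399 = 0.1303.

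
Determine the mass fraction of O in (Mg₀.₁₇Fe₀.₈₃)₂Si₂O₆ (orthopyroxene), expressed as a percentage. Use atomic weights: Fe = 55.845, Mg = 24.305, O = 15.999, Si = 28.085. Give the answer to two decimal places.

37.92 wt%

Molar mass of (Mg₀.₁₇Fe₀.₈₃)₂Si₂O₆: 0.34·24.305 + 1.66·55.845 + 2·28.085 + 6·15.999 = 253.130 g/mol.
Mass of O per formula unit: 6 × 15.999 = 95.994 g.
Weight fraction O = 95.994 / 253.130 = 0.3792.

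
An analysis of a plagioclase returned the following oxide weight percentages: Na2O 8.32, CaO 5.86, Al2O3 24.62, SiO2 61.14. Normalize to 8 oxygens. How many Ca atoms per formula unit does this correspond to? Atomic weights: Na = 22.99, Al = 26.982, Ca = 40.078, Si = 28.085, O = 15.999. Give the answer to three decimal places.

Na2O (M=61.979): mol = 0.13424; Na = 0.26848, O = 0.13424.
CaO (M=56.077): mol = 0.10450; Ca = 0.10450, O = 0.10450.
Al2O3 (M=101.961): mol = 0.24146; Al = 0.48292, O = 0.72438.
SiO2 (M=60.083): mol = 1.01759; Si = 1.01759, O = 2.03518.
ΣO = 2.99830; factor = 8/ΣO = 2.66818.
Ca apfu = 0.10450 × 2.66818 = 0.279.

0.279 Ca apfu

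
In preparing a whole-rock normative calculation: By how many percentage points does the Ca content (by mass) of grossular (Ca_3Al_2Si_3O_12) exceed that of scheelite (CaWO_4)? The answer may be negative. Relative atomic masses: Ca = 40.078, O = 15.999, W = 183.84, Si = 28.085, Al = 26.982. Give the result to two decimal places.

12.77 percentage points

First mineral: 120.234 g Ca in 450.441 g formula = 26.69 wt% Ca.
Second mineral: 40.078 g Ca in 287.914 g formula = 13.92 wt% Ca.
26.69% − 13.92% gives a difference of 12.77 percentage points.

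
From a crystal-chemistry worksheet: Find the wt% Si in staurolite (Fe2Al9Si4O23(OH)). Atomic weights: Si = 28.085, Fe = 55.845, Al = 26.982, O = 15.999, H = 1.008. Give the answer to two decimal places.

Formula mass = 2*55.845 + 9*26.982 + 4*28.085 + 24*15.999 + 1*1.008 = 851.852 g/mol, of which 112.340 g is Si.
So Si makes up 112.340/851.852 = 0.1319 of the mass, i.e. 13.19%.

13.19 weight percent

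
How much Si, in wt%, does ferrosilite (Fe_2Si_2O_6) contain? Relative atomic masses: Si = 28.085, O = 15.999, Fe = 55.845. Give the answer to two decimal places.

M(Fe_2Si_2O_6) = 263.854 g/mol.
Si contributes 2 × 28.085 = 56.170 g per mole.
56.170/263.854 = 0.2129 → 21.29%.

21.29 wt%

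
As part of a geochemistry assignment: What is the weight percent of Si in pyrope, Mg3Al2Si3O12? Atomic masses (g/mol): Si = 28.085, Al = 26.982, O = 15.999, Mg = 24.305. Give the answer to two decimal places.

M(Mg3Al2Si3O12) = 403.122 g/mol.
Si contributes 3 × 28.085 = 84.255 g per mole.
84.255/403.122 = 0.2090 → 20.90%.

20.90 weight percent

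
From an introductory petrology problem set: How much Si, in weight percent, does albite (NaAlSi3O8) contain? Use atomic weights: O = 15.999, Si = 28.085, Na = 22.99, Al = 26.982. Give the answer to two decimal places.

32.13 weight percent

Formula mass = 1·22.99 + 1·26.982 + 3·28.085 + 8·15.999 = 262.219 g/mol, of which 84.255 g is Si.
So Si makes up 84.255/262.219 = 0.3213 of the mass, i.e. 32.13%.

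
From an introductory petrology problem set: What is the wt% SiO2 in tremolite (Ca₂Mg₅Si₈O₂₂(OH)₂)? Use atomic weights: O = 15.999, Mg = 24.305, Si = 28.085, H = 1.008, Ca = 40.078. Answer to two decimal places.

59.17 wt%

Formula mass = 812.353 g/mol.
8 Si → 8.0000 mol SiO2 per formula unit; M(SiO2) = 60.083, so SiO2 mass = 480.664 g.
480.664/812.353 × 100 = 59.17 wt%.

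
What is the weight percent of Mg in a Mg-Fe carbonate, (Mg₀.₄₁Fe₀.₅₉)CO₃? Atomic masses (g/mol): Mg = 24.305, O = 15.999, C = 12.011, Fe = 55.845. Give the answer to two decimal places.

9.68 weight percent

Formula mass = 0.41×24.305 + 0.59×55.845 + 1×12.011 + 3×15.999 = 102.922 g/mol, of which 9.965 g is Mg.
So Mg makes up 9.965/102.922 = 0.0968 of the mass, i.e. 9.68%.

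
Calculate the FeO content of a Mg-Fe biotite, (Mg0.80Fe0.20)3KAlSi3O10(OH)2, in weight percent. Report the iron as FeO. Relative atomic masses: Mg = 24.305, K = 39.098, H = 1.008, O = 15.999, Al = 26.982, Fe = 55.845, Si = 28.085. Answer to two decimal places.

9.88 wt%

Formula mass = 436.178 g/mol.
0.60 Fe → 0.6000 mol FeO per formula unit; M(FeO) = 71.844, so FeO mass = 43.106 g.
43.106/436.178 × 100 = 9.88 wt%.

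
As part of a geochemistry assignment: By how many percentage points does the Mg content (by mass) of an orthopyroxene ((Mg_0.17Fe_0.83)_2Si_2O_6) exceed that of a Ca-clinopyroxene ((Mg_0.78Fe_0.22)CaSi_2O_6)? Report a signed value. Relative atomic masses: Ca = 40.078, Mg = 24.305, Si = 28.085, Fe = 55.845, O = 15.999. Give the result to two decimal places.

-5.22 percentage points

First mineral: 8.264 g Mg in 253.130 g formula = 3.26 wt% Mg.
Second mineral: 18.958 g Mg in 223.486 g formula = 8.48 wt% Mg.
3.26% − 8.48% gives a difference of -5.22 percentage points.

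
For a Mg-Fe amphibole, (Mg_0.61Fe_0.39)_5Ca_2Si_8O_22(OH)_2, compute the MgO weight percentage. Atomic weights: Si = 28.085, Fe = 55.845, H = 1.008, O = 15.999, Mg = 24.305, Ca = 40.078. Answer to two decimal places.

Formula mass = 873.856 g/mol.
3.05 Mg → 3.0500 mol MgO per formula unit; M(MgO) = 40.304, so MgO mass = 122.927 g.
122.927/873.856 × 100 = 14.07 wt%.

14.07 wt%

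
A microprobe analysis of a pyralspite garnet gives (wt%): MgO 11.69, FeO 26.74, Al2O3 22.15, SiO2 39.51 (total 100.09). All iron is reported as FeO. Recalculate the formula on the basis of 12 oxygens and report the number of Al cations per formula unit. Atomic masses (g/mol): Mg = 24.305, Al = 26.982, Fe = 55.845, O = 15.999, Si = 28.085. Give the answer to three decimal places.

1.983 Al apfu

MgO (M=40.304): mol = 0.29005; Mg = 0.29005, O = 0.29005.
FeO (M=71.844): mol = 0.37220; Fe = 0.37220, O = 0.37220.
Al2O3 (M=101.961): mol = 0.21724; Al = 0.43448, O = 0.65172.
SiO2 (M=60.083): mol = 0.65759; Si = 0.65759, O = 1.31518.
ΣO = 2.62915; factor = 12/ΣO = 4.56421.
Al apfu = 0.43448 × 4.56421 = 1.983.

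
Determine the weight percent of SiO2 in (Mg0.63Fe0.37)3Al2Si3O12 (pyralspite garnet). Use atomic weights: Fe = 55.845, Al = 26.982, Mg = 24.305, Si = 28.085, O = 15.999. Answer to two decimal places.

M((Mg0.63Fe0.37)3Al2Si3O12) = 438.131 g/mol; M(SiO2) = 60.083 g/mol.
Moles SiO2 per formula unit = 3 Si ÷ 1 = 3.0000.
SiO2 fraction = (3.0000 × 60.083) / 438.131 = 180.249/438.131 = 0.4114.

41.14 wt%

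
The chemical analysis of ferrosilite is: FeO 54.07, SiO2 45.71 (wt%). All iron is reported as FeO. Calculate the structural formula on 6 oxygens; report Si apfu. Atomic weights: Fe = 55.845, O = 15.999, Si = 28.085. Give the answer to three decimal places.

2.007 Si apfu

54.07 wt% FeO ÷ 71.844 g/mol = 0.75260 mol, giving 0.75260 Fe and 0.75260 O.
45.71 wt% SiO2 ÷ 60.083 g/mol = 0.76078 mol, giving 0.76078 Si and 1.52156 O.
Oxygen sums to 2.27416; scaling by 6/2.27416 = 2.63834 puts the formula on 6 O.
Si: 0.76078 × 2.63834 = 2.007 atoms per formula unit.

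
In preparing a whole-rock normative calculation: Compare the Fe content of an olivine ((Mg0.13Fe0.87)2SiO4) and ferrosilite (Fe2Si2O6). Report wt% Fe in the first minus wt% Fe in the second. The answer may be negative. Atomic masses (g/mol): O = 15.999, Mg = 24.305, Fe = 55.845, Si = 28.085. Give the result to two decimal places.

First mineral: 97.170 g Fe in 195.571 g formula = 49.69 wt% Fe.
Second mineral: 111.690 g Fe in 263.854 g formula = 42.33 wt% Fe.
49.69% − 42.33% gives a difference of 7.36 percentage points.

7.36 percentage points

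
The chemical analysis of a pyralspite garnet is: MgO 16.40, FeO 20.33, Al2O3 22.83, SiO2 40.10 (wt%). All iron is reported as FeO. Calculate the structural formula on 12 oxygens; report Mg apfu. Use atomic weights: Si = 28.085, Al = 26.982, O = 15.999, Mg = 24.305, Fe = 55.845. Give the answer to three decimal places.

1.811 Mg apfu

MgO: 16.40/40.304 = 0.40691 mol → 0.40691 mol Mg, 0.40691 mol O.
FeO: 20.33/71.844 = 0.28297 mol → 0.28297 mol Fe, 0.28297 mol O.
Al2O3: 22.83/101.961 = 0.22391 mol → 0.44782 mol Al, 0.67173 mol O.
SiO2: 40.10/60.083 = 0.66741 mol → 0.66741 mol Si, 1.33482 mol O.
Total oxygen = 2.69643 mol. Normalization factor = 12/2.69643 = 4.45033.
Mg per 12 O = 0.40691 × 4.45033 = 1.811.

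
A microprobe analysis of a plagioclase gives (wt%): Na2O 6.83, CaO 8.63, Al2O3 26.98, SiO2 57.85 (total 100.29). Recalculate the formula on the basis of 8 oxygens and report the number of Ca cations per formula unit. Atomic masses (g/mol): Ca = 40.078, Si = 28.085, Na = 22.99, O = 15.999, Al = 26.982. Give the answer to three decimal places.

0.413 Ca apfu

Na2O (M=61.979): mol = 0.11020; Na = 0.22040, O = 0.11020.
CaO (M=56.077): mol = 0.15390; Ca = 0.15390, O = 0.15390.
Al2O3 (M=101.961): mol = 0.26461; Al = 0.52922, O = 0.79383.
SiO2 (M=60.083): mol = 0.96283; Si = 0.96283, O = 1.92566.
ΣO = 2.98359; factor = 8/ΣO = 2.68133.
Ca apfu = 0.15390 × 2.68133 = 0.413.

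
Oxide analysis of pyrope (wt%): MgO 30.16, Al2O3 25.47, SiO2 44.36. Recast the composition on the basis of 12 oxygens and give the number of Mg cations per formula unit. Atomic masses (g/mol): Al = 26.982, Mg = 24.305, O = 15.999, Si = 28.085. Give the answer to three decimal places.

30.16 wt% MgO ÷ 40.304 g/mol = 0.74831 mol, giving 0.74831 Mg and 0.74831 O.
25.47 wt% Al2O3 ÷ 101.961 g/mol = 0.24980 mol, giving 0.49960 Al and 0.74940 O.
44.36 wt% SiO2 ÷ 60.083 g/mol = 0.73831 mol, giving 0.73831 Si and 1.47662 O.
Oxygen sums to 2.97433; scaling by 12/2.97433 = 4.03452 puts the formula on 12 O.
Mg: 0.74831 × 4.03452 = 3.019 atoms per formula unit.

3.019 Mg apfu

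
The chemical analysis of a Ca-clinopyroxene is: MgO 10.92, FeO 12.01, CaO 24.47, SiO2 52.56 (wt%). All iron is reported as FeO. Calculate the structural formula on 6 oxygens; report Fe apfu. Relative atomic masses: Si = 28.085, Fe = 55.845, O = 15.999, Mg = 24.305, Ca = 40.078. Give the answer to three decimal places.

MgO (M=40.304): mol = 0.27094; Mg = 0.27094, O = 0.27094.
FeO (M=71.844): mol = 0.16717; Fe = 0.16717, O = 0.16717.
CaO (M=56.077): mol = 0.43636; Ca = 0.43636, O = 0.43636.
SiO2 (M=60.083): mol = 0.87479; Si = 0.87479, O = 1.74958.
ΣO = 2.62405; factor = 6/ΣO = 2.28654.
Fe apfu = 0.16717 × 2.28654 = 0.382.

0.382 Fe apfu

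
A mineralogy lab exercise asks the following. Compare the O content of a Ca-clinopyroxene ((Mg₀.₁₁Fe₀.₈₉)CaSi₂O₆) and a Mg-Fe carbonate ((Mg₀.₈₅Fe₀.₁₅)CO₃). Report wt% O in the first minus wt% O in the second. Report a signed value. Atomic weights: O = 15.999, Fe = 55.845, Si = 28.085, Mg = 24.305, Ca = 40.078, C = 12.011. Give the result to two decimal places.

-14.66 percentage points

M((Mg₀.₁₁Fe₀.₈₉)CaSi₂O₆) = 244.618 g/mol, so wt% O = 95.994/244.618 × 100 = 39.24%.
M((Mg₀.₈₅Fe₀.₁₅)CO₃) = 89.044 g/mol, so wt% O = 47.997/89.044 × 100 = 53.90%.
39.24 − 53.90 = -14.66 pp.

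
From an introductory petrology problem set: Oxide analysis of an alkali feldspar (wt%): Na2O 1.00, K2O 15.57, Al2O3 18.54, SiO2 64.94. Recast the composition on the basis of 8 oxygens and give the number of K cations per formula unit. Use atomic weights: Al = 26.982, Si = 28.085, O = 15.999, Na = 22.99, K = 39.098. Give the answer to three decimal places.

1.00 wt% Na2O ÷ 61.979 g/mol = 0.01613 mol, giving 0.03226 Na and 0.01613 O.
15.57 wt% K2O ÷ 94.195 g/mol = 0.16530 mol, giving 0.33060 K and 0.16530 O.
18.54 wt% Al2O3 ÷ 101.961 g/mol = 0.18183 mol, giving 0.36366 Al and 0.54549 O.
64.94 wt% SiO2 ÷ 60.083 g/mol = 1.08084 mol, giving 1.08084 Si and 2.16168 O.
Oxygen sums to 2.88860; scaling by 8/2.88860 = 2.76951 puts the formula on 8 O.
K: 0.33060 × 2.76951 = 0.916 atoms per formula unit.

0.916 K apfu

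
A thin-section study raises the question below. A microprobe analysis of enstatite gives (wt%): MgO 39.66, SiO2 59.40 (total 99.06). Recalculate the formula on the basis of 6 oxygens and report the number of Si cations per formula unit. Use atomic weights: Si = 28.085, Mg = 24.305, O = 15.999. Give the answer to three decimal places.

2.003 Si apfu

39.66 wt% MgO ÷ 40.304 g/mol = 0.98402 mol, giving 0.98402 Mg and 0.98402 O.
59.40 wt% SiO2 ÷ 60.083 g/mol = 0.98863 mol, giving 0.98863 Si and 1.97726 O.
Oxygen sums to 2.96128; scaling by 6/2.96128 = 2.02615 puts the formula on 6 O.
Si: 0.98863 × 2.02615 = 2.003 atoms per formula unit.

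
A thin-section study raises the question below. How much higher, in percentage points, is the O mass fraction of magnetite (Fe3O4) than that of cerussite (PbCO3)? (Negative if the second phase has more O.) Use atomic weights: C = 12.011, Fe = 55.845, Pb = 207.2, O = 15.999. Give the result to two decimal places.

9.68 percentage points

O in Fe3O4: molar mass 231.531 g/mol; 4×15.999 = 63.996 g → 27.64 wt%.
O in PbCO3: molar mass 267.208 g/mol; 3×15.999 = 47.997 g → 17.96 wt%.
Difference = 27.64 − 17.96 = 9.68 percentage points.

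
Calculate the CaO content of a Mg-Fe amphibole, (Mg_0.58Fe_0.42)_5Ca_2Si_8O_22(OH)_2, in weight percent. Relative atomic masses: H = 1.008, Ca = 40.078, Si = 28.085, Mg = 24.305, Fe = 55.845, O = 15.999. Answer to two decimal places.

12.77 wt%

Molar mass of (Mg_0.58Fe_0.42)_5Ca_2Si_8O_22(OH)_2 = 2.90*24.305 + 2.10*55.845 + 2*40.078 + 8*28.085 + 24*15.999 + 2*1.008 = 878.587 g/mol.
Each formula unit contains 2 Ca, equivalent to 2/1 = 2.0000 mol CaO.
M(CaO) = 1×40.078 + 1×15.999 = 56.077 g/mol.
Mass of CaO per formula unit = 2.0000 × 56.077 = 112.154 g.
CaO wt% = 112.154 / 878.587 × 100 = 12.77%.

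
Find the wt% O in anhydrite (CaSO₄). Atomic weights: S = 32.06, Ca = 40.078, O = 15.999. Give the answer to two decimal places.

Molar mass of CaSO₄: 1*40.078 + 1*32.06 + 4*15.999 = 136.134 g/mol.
Mass of O per formula unit: 4 × 15.999 = 63.996 g.
Weight fraction O = 63.996 / 136.134 = 0.4701.

47.01 mass %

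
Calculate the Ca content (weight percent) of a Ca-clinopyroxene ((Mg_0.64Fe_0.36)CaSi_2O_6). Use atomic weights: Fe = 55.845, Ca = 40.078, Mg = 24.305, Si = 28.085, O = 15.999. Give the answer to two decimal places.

Molar mass of (Mg_0.64Fe_0.36)CaSi_2O_6: 0.64*24.305 + 0.36*55.845 + 1*40.078 + 2*28.085 + 6*15.999 = 227.901 g/mol.
Mass of Ca per formula unit: 1 × 40.078 = 40.078 g.
Weight fraction Ca = 40.078 / 227.901 = 0.1759.

17.59 weight percent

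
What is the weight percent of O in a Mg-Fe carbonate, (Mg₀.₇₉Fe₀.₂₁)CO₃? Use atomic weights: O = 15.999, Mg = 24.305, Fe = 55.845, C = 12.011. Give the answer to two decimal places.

52.78 weight percent

Formula mass = 0.79*24.305 + 0.21*55.845 + 1*12.011 + 3*15.999 = 90.936 g/mol, of which 47.997 g is O.
So O makes up 47.997/90.936 = 0.5278 of the mass, i.e. 52.78%.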